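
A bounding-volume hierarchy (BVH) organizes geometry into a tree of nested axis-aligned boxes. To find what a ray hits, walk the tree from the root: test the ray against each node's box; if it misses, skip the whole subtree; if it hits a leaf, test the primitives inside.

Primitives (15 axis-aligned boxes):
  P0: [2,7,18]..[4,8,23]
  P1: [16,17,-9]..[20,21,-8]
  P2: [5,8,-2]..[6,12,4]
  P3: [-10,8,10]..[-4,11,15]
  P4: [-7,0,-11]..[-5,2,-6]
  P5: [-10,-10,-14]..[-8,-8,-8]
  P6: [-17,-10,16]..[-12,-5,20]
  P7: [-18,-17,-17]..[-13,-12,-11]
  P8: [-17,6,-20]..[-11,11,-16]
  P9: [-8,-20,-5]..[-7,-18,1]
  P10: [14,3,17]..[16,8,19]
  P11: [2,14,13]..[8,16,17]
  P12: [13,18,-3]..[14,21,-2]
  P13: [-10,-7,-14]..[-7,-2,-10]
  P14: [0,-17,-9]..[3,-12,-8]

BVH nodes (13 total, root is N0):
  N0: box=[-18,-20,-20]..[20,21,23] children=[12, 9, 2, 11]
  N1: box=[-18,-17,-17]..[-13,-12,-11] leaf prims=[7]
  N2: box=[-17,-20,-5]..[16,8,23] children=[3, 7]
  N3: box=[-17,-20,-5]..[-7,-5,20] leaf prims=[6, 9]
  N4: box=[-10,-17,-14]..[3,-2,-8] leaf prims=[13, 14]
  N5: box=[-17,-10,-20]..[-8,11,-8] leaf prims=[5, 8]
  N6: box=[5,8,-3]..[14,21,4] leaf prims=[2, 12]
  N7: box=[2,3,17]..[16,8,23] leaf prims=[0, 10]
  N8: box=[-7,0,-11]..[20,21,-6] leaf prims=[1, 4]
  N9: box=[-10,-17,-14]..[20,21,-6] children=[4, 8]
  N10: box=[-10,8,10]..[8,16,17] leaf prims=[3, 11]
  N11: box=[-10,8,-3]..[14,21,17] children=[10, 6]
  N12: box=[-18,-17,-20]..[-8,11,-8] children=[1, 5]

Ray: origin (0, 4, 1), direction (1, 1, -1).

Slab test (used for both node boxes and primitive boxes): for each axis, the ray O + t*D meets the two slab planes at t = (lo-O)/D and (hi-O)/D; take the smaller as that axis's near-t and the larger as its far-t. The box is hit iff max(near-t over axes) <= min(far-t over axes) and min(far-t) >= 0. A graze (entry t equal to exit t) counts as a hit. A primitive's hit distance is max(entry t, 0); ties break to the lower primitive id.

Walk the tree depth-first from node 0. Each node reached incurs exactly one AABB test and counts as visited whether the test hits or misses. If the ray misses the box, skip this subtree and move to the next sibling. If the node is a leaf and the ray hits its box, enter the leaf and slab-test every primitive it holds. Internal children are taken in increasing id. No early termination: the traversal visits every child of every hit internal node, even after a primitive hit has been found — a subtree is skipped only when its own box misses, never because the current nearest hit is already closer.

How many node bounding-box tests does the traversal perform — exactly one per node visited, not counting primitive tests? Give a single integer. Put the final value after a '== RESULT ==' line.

Traverse from the root:
N0 x:[-18,20] y:[-24,17] z:[-22,21] -> hit [-18,17], descend [2, 9, 11, 12]
  N2 x:[-17,16] y:[-24,4] z:[-22,6] -> hit [-17,4], descend [3, 7]
    N3 x:[-17,-7] y:[-24,-9] z:[-19,6] -> miss, prune
    N7 x:[2,16] y:[-1,4] z:[-22,-16] -> miss, prune
  N9 x:[-10,20] y:[-21,17] z:[7,15] -> hit [7,15], descend [4, 8]
    N4 x:[-10,3] y:[-21,-6] z:[9,15] -> miss, prune
    N8 x:[-7,20] y:[-4,17] z:[7,12] -> hit [7,12] leaf, test {P1(miss), P4(miss)}
  N11 x:[-10,14] y:[4,17] z:[-16,4] -> hit [4,4], descend [6, 10]
    N6 x:[5,14] y:[4,17] z:[-3,4] -> miss, prune
    N10 x:[-10,8] y:[4,12] z:[-16,-9] -> miss, prune
  N12 x:[-18,-8] y:[-21,7] z:[9,21] -> miss, prune

11 AABB tests over nodes [0, 2, 3, 7, 9, 4, 8, 11, 6, 10, 12]; 1 leaf entered; closest miss.

== RESULT ==
11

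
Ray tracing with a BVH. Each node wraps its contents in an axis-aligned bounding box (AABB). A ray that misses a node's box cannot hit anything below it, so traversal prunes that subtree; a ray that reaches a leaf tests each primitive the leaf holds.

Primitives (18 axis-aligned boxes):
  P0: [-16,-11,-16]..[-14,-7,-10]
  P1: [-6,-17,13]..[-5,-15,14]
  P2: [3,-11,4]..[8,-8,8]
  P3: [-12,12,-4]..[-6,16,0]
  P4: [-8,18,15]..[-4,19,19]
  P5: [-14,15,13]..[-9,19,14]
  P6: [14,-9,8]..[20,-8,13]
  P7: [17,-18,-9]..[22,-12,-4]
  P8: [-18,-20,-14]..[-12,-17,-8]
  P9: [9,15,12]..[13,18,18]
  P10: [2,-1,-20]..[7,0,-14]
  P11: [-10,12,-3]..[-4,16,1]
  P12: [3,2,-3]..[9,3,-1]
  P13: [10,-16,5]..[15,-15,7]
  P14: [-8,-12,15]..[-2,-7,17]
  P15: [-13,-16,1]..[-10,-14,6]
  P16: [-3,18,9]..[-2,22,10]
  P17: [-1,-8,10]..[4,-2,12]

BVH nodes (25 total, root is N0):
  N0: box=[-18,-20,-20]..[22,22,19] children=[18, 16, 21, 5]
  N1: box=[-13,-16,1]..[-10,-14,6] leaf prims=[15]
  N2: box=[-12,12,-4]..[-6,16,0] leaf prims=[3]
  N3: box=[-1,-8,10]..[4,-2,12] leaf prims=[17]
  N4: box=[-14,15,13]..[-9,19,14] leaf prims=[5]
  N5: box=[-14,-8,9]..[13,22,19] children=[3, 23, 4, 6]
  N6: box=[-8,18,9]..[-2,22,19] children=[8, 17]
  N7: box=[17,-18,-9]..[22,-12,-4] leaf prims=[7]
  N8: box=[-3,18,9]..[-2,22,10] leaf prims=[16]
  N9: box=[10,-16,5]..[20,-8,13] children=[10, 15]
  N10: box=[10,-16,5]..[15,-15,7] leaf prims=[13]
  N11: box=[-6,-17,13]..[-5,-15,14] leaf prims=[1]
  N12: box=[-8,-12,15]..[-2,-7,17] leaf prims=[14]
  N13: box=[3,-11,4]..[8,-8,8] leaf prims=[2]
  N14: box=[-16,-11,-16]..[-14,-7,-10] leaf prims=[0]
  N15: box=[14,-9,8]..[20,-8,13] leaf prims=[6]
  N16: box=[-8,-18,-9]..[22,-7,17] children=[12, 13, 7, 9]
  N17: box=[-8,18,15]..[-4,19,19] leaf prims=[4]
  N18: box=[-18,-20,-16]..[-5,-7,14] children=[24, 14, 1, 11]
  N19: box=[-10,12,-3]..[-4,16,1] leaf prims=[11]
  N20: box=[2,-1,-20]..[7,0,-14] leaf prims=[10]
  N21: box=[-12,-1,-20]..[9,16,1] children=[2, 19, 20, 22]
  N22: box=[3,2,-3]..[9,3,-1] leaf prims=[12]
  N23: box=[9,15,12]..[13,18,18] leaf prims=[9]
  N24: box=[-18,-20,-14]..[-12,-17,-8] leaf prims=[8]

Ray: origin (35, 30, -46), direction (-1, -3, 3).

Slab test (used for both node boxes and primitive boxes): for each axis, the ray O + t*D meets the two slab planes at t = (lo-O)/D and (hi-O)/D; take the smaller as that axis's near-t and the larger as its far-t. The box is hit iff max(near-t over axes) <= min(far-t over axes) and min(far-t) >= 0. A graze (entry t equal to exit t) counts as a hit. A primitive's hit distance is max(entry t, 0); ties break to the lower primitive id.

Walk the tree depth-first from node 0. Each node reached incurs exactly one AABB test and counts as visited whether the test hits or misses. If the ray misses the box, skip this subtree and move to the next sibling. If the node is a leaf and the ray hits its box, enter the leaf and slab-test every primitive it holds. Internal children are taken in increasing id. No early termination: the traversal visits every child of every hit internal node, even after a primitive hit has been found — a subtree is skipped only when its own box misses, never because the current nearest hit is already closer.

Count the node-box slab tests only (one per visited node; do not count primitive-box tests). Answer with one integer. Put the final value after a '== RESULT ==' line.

Trace the traversal:
N0 x:[13,53] y:[8/3,50/3] z:[26/3,65/3] -> hit [13,50/3], descend [5, 16, 18, 21]
  N5 x:[22,49] y:[8/3,38/3] z:[55/3,65/3] -> miss, prune
  N16 x:[13,43] y:[37/3,16] z:[37/3,21] -> hit [13,16], descend [7, 9, 12, 13]
    N7 x:[13,18] y:[14,16] z:[37/3,14] -> hit [14,14] leaf, test {P7@t=14}
    N9 x:[15,25] y:[38/3,46/3] z:[17,59/3] -> miss, prune
    N12 x:[37,43] y:[37/3,14] z:[61/3,21] -> miss, prune
    N13 x:[27,32] y:[38/3,41/3] z:[50/3,18] -> miss, prune
  N18 x:[40,53] y:[37/3,50/3] z:[10,20] -> miss, prune
  N21 x:[26,47] y:[14/3,31/3] z:[26/3,47/3] -> miss, prune

Visited [0, 5, 16, 7, 9, 12, 13, 18, 21]. Tests: 9 box, 1 leaf. Nearest: P7.

== RESULT ==
9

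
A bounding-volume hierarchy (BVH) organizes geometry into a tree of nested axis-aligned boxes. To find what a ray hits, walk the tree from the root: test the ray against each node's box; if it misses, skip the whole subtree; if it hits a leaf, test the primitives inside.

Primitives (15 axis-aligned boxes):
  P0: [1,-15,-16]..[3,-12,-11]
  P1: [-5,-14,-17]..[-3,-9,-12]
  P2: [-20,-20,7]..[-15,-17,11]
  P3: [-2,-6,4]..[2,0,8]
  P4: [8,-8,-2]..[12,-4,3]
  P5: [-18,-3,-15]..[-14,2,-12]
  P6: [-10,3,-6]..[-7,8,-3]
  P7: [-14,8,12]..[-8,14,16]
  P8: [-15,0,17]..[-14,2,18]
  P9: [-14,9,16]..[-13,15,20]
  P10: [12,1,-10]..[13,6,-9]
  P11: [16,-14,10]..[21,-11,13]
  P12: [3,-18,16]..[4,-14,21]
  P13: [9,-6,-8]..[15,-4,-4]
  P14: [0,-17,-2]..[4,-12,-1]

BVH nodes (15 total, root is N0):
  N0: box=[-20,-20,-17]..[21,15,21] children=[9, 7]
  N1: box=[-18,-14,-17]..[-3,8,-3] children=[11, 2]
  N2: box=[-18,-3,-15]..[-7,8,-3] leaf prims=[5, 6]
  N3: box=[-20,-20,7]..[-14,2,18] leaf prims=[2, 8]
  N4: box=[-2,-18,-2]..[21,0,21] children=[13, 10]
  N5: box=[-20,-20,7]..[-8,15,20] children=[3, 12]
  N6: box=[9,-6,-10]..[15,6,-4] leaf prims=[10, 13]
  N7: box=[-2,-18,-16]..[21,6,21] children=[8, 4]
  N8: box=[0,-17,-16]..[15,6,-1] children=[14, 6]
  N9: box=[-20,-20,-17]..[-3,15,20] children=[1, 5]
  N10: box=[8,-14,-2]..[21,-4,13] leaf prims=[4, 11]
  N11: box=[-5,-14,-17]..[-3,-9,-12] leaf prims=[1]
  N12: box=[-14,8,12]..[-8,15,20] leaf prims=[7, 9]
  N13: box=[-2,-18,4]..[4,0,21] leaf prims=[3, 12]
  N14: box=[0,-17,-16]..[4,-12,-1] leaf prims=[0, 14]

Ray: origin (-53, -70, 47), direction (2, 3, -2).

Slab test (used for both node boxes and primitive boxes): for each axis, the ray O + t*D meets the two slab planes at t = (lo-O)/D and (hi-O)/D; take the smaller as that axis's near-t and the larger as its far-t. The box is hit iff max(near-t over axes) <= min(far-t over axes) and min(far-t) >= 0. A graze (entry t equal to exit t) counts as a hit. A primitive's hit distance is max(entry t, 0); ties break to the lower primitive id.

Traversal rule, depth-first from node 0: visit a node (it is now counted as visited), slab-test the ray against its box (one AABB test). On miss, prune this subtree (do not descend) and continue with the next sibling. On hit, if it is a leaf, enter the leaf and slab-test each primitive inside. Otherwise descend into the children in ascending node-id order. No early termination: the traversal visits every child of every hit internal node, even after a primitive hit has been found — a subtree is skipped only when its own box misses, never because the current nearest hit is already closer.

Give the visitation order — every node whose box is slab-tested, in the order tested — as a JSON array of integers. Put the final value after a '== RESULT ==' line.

Traverse from the root:
N0 x:[33/2,37] y:[50/3,85/3] z:[13,32] -> hit [50/3,85/3], descend [7, 9]
  N7 x:[51/2,37] y:[52/3,76/3] z:[13,63/2] -> miss, prune
  N9 x:[33/2,25] y:[50/3,85/3] z:[27/2,32] -> hit [50/3,25], descend [1, 5]
    N1 x:[35/2,25] y:[56/3,26] z:[25,32] -> hit [25,25], descend [2, 11]
      N2 x:[35/2,23] y:[67/3,26] z:[25,31] -> miss, prune
      N11 x:[24,25] y:[56/3,61/3] z:[59/2,32] -> miss, prune
    N5 x:[33/2,45/2] y:[50/3,85/3] z:[27/2,20] -> hit [50/3,20], descend [3, 12]
      N3 x:[33/2,39/2] y:[50/3,24] z:[29/2,20] -> hit [50/3,39/2] leaf, test {P2(miss), P8(miss)}
      N12 x:[39/2,45/2] y:[26,85/3] z:[27/2,35/2] -> miss, prune

9 AABB tests over nodes [0, 7, 9, 1, 2, 11, 5, 3, 12]; 1 leaf entered; closest miss.

== RESULT ==
[0, 7, 9, 1, 2, 11, 5, 3, 12]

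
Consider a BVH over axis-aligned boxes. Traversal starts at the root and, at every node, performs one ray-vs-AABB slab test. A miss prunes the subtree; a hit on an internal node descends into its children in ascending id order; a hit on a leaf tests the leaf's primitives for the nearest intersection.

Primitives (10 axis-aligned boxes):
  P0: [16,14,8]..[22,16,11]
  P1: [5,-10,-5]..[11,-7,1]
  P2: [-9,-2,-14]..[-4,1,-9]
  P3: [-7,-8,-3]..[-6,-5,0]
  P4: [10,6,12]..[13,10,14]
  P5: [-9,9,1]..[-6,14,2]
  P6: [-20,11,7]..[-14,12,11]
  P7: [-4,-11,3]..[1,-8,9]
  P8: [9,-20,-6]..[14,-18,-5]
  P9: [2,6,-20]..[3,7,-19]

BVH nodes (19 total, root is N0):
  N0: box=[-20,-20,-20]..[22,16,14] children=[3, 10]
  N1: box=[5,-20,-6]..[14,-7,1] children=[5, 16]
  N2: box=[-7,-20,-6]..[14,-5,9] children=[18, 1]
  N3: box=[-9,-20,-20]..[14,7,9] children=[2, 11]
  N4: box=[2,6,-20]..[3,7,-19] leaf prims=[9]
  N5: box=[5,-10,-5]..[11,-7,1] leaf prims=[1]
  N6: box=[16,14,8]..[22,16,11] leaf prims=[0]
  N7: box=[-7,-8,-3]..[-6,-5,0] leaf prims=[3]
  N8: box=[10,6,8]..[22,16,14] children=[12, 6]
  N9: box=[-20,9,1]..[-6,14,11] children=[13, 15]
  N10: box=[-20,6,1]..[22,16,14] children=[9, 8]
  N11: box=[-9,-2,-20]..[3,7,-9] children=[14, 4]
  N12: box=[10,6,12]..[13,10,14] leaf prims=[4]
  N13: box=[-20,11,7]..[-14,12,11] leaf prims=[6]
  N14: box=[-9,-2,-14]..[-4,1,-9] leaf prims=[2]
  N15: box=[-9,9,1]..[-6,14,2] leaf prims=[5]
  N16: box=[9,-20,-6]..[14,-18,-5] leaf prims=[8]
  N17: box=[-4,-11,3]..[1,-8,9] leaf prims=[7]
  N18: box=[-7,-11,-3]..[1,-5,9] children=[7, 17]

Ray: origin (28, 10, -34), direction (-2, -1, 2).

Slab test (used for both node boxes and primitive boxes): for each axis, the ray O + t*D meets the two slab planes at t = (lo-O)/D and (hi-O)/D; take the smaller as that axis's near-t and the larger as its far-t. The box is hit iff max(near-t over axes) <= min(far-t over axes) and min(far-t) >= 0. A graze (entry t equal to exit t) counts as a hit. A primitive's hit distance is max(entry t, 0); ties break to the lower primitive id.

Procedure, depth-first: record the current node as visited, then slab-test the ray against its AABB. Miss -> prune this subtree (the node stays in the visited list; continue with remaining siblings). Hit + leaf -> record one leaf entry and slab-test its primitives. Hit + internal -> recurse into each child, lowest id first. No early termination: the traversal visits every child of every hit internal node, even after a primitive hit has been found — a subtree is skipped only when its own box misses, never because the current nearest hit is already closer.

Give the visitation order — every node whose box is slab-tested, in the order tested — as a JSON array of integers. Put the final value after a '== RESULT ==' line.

Trace the traversal:
N0 x:[3,24] y:[-6,30] z:[7,24] -> hit [7,24], descend [3, 10]
  N3 x:[7,37/2] y:[3,30] z:[7,43/2] -> hit [7,37/2], descend [2, 11]
    N2 x:[7,35/2] y:[15,30] z:[14,43/2] -> hit [15,35/2], descend [1, 18]
      N1 x:[7,23/2] y:[17,30] z:[14,35/2] -> miss, prune
      N18 x:[27/2,35/2] y:[15,21] z:[31/2,43/2] -> hit [31/2,35/2], descend [7, 17]
        N7 x:[17,35/2] y:[15,18] z:[31/2,17] -> hit [17,17] leaf, test {P3@t=17}
        N17 x:[27/2,16] y:[18,21] z:[37/2,43/2] -> miss, prune
    N11 x:[25/2,37/2] y:[3,12] z:[7,25/2] -> miss, prune
  N10 x:[3,24] y:[-6,4] z:[35/2,24] -> miss, prune

Visited [0, 3, 2, 1, 18, 7, 17, 11, 10]. Tests: 9 box, 1 leaf. Nearest: P3.

== RESULT ==
[0, 3, 2, 1, 18, 7, 17, 11, 10]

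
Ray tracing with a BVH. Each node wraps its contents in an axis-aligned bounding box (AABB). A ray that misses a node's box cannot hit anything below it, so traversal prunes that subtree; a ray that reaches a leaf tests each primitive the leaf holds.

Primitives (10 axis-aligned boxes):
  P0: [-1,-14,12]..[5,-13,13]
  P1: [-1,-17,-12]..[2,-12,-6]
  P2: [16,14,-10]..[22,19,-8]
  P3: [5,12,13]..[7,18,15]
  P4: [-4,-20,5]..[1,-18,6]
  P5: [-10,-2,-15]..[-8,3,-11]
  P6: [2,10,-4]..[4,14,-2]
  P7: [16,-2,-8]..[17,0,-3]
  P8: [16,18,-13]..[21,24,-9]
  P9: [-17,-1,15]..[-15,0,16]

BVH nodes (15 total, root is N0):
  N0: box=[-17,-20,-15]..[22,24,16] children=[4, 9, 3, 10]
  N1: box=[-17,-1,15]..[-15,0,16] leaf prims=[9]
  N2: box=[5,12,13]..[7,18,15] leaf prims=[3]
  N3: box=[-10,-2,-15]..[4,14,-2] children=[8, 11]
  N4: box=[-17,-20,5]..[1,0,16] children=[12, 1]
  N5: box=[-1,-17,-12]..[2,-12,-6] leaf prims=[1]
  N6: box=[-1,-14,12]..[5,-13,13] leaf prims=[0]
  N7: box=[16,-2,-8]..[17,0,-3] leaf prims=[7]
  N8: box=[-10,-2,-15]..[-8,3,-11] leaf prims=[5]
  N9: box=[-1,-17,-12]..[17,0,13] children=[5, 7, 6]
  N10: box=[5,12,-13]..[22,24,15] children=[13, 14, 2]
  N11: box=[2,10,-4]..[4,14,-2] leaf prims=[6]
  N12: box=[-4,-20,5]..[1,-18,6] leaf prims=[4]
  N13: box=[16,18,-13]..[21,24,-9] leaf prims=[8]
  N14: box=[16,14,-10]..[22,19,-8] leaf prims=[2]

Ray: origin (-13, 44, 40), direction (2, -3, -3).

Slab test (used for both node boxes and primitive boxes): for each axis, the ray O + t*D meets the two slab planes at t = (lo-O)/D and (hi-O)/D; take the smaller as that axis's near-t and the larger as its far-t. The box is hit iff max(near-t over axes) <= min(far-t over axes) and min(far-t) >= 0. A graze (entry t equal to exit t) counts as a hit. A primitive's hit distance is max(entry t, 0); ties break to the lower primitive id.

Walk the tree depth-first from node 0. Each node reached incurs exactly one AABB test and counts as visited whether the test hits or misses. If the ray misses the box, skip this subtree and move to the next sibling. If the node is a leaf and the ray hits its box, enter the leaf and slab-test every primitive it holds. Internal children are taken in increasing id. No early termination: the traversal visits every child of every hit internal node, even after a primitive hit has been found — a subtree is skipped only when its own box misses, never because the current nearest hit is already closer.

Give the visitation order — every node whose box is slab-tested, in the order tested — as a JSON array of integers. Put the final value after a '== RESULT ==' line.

Trace the traversal:
N0 x:[-2,35/2] y:[20/3,64/3] z:[8,55/3] -> hit [8,35/2], descend [3, 4, 9, 10]
  N3 x:[3/2,17/2] y:[10,46/3] z:[14,55/3] -> miss, prune
  N4 x:[-2,7] y:[44/3,64/3] z:[8,35/3] -> miss, prune
  N9 x:[6,15] y:[44/3,61/3] z:[9,52/3] -> hit [44/3,15], descend [5, 6, 7]
    N5 x:[6,15/2] y:[56/3,61/3] z:[46/3,52/3] -> miss, prune
    N6 x:[6,9] y:[19,58/3] z:[9,28/3] -> miss, prune
    N7 x:[29/2,15] y:[44/3,46/3] z:[43/3,16] -> hit [44/3,15] leaf, test {P7@t=44/3}
  N10 x:[9,35/2] y:[20/3,32/3] z:[25/3,53/3] -> hit [9,32/3], descend [2, 13, 14]
    N2 x:[9,10] y:[26/3,32/3] z:[25/3,9] -> hit [9,9] leaf, test {P3@t=9}
    N13 x:[29/2,17] y:[20/3,26/3] z:[49/3,53/3] -> miss, prune
    N14 x:[29/2,35/2] y:[25/3,10] z:[16,50/3] -> miss, prune

order=[0, 3, 4, 9, 5, 6, 7, 10, 2, 13, 14]  |boxes|=11  |leaves|=2  hit=P3

== RESULT ==
[0, 3, 4, 9, 5, 6, 7, 10, 2, 13, 14]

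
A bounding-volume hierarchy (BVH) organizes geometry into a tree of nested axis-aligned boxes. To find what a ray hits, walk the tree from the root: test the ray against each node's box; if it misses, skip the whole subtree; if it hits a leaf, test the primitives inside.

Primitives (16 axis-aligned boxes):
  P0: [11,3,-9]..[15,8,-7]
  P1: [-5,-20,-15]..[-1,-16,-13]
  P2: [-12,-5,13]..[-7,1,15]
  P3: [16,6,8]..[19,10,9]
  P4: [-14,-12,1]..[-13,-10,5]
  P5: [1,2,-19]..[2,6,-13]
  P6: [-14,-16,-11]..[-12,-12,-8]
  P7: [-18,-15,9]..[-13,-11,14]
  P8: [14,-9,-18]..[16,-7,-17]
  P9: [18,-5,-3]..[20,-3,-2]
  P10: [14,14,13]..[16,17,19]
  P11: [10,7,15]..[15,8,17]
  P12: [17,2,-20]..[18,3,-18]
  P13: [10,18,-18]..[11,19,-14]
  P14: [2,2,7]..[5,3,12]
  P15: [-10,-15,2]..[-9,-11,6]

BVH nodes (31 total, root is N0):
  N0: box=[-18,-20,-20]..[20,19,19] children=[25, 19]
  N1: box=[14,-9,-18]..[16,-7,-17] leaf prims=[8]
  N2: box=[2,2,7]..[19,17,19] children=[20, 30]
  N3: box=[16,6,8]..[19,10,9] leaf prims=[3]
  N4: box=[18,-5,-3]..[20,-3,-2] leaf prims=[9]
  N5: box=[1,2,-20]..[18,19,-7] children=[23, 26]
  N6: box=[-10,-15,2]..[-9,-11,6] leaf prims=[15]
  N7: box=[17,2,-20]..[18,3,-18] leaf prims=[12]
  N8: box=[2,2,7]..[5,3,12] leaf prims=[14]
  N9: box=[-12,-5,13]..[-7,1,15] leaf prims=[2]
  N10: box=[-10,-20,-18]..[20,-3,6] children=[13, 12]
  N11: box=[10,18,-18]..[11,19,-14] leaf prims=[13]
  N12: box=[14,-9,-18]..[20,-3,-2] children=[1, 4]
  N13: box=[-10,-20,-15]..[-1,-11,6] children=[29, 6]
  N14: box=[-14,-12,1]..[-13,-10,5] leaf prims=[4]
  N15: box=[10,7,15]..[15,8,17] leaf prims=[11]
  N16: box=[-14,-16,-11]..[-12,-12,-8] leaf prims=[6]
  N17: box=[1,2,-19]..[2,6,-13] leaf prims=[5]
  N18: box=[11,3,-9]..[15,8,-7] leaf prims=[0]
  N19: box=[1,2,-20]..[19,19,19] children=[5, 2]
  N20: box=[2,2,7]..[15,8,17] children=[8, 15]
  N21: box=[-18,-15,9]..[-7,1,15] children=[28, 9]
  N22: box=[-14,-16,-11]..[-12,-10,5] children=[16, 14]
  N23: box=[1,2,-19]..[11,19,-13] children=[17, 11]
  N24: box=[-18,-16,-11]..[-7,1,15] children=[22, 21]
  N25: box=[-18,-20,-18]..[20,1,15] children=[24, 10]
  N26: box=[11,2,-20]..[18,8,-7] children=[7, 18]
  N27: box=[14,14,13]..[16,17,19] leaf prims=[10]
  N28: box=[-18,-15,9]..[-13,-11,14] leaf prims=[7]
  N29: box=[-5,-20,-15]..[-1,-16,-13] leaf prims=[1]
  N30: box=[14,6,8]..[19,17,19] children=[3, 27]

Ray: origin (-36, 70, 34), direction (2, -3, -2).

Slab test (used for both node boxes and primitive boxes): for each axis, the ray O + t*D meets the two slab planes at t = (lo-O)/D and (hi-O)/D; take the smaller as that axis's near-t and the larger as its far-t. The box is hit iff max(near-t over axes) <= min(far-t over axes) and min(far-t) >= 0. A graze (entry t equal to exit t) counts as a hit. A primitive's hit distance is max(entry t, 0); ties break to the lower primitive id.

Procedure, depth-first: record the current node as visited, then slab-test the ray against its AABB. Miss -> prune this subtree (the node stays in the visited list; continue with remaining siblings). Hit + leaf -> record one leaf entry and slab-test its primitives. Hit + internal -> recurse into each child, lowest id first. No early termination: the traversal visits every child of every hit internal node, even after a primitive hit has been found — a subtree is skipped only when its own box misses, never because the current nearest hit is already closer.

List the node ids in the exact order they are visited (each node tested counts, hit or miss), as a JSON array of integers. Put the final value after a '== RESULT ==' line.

Walk:
N0 x:[9,28] y:[17,30] z:[15/2,27] -> hit [17,27], descend [19, 25]
  N19 x:[37/2,55/2] y:[17,68/3] z:[15/2,27] -> hit [37/2,68/3], descend [2, 5]
    N2 x:[19,55/2] y:[53/3,68/3] z:[15/2,27/2] -> miss, prune
    N5 x:[37/2,27] y:[17,68/3] z:[41/2,27] -> hit [41/2,68/3], descend [23, 26]
      N23 x:[37/2,47/2] y:[17,68/3] z:[47/2,53/2] -> miss, prune
      N26 x:[47/2,27] y:[62/3,68/3] z:[41/2,27] -> miss, prune
  N25 x:[9,28] y:[23,30] z:[19/2,26] -> hit [23,26], descend [10, 24]
    N10 x:[13,28] y:[73/3,30] z:[14,26] -> hit [73/3,26], descend [12, 13]
      N12 x:[25,28] y:[73/3,79/3] z:[18,26] -> hit [25,26], descend [1, 4]
        N1 x:[25,26] y:[77/3,79/3] z:[51/2,26] -> hit [77/3,26] leaf, test {P8@t=77/3}
        N4 x:[27,28] y:[73/3,25] z:[18,37/2] -> miss, prune
      N13 x:[13,35/2] y:[27,30] z:[14,49/2] -> miss, prune
    N24 x:[9,29/2] y:[23,86/3] z:[19/2,45/2] -> miss, prune

Summary -> nodes [0, 19, 2, 5, 23, 26, 25, 10, 12, 1, 4, 13, 24]; box-tests=13; leaf-entries=1; first=P8

== RESULT ==
[0, 19, 2, 5, 23, 26, 25, 10, 12, 1, 4, 13, 24]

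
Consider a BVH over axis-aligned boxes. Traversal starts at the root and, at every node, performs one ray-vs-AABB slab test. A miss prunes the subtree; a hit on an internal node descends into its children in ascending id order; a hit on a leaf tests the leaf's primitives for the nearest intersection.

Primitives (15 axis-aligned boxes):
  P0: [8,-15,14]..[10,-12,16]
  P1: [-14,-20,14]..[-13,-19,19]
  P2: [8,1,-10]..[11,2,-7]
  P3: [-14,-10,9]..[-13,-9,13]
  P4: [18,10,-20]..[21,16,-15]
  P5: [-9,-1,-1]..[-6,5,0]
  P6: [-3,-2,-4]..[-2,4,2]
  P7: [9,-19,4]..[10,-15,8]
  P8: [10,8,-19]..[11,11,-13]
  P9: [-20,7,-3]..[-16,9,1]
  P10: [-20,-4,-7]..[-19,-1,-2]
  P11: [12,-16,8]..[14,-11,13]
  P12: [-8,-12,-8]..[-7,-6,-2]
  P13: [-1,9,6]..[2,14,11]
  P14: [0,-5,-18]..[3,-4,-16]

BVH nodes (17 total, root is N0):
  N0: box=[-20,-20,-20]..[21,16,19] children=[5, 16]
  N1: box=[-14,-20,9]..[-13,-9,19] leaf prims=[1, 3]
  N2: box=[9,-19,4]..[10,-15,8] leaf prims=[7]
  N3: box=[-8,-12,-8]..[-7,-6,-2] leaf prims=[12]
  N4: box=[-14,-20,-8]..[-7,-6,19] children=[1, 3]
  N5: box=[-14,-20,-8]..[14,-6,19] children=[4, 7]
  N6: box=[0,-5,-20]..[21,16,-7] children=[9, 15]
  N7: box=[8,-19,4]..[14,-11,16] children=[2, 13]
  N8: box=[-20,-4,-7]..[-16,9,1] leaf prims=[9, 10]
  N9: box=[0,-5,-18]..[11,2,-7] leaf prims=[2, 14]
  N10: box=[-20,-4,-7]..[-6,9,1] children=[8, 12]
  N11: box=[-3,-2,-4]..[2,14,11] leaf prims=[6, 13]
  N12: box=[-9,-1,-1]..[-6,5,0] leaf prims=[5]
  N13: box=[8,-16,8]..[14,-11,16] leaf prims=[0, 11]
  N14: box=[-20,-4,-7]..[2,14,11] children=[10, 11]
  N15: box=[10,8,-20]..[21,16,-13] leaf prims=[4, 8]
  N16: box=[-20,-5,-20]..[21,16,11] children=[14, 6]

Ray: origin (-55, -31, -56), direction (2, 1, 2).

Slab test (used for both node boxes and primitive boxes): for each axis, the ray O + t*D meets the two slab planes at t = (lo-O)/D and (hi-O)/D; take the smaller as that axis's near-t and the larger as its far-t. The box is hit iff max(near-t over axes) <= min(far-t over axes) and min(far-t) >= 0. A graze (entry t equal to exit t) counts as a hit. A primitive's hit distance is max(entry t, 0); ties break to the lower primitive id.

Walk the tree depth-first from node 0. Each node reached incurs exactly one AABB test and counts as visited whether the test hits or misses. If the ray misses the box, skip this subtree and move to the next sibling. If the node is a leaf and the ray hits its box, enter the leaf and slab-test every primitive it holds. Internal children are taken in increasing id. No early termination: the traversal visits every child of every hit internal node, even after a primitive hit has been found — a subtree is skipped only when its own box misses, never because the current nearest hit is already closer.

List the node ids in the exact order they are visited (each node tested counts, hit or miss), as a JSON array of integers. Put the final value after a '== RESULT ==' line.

Traverse from the root:
N0 x:[35/2,38] y:[11,47] z:[18,75/2] -> hit [18,75/2], descend [5, 16]
  N5 x:[41/2,69/2] y:[11,25] z:[24,75/2] -> hit [24,25], descend [4, 7]
    N4 x:[41/2,24] y:[11,25] z:[24,75/2] -> hit [24,24], descend [1, 3]
      N1 x:[41/2,21] y:[11,22] z:[65/2,75/2] -> miss, prune
      N3 x:[47/2,24] y:[19,25] z:[24,27] -> hit [24,24] leaf, test {P12@t=24}
    N7 x:[63/2,69/2] y:[12,20] z:[30,36] -> miss, prune
  N16 x:[35/2,38] y:[26,47] z:[18,67/2] -> hit [26,67/2], descend [6, 14]
    N6 x:[55/2,38] y:[26,47] z:[18,49/2] -> miss, prune
    N14 x:[35/2,57/2] y:[27,45] z:[49/2,67/2] -> hit [27,57/2], descend [10, 11]
      N10 x:[35/2,49/2] y:[27,40] z:[49/2,57/2] -> miss, prune
      N11 x:[26,57/2] y:[29,45] z:[26,67/2] -> miss, prune

Visited [0, 5, 4, 1, 3, 7, 16, 6, 14, 10, 11]. Tests: 11 box, 1 leaf. Nearest: P12.

== RESULT ==
[0, 5, 4, 1, 3, 7, 16, 6, 14, 10, 11]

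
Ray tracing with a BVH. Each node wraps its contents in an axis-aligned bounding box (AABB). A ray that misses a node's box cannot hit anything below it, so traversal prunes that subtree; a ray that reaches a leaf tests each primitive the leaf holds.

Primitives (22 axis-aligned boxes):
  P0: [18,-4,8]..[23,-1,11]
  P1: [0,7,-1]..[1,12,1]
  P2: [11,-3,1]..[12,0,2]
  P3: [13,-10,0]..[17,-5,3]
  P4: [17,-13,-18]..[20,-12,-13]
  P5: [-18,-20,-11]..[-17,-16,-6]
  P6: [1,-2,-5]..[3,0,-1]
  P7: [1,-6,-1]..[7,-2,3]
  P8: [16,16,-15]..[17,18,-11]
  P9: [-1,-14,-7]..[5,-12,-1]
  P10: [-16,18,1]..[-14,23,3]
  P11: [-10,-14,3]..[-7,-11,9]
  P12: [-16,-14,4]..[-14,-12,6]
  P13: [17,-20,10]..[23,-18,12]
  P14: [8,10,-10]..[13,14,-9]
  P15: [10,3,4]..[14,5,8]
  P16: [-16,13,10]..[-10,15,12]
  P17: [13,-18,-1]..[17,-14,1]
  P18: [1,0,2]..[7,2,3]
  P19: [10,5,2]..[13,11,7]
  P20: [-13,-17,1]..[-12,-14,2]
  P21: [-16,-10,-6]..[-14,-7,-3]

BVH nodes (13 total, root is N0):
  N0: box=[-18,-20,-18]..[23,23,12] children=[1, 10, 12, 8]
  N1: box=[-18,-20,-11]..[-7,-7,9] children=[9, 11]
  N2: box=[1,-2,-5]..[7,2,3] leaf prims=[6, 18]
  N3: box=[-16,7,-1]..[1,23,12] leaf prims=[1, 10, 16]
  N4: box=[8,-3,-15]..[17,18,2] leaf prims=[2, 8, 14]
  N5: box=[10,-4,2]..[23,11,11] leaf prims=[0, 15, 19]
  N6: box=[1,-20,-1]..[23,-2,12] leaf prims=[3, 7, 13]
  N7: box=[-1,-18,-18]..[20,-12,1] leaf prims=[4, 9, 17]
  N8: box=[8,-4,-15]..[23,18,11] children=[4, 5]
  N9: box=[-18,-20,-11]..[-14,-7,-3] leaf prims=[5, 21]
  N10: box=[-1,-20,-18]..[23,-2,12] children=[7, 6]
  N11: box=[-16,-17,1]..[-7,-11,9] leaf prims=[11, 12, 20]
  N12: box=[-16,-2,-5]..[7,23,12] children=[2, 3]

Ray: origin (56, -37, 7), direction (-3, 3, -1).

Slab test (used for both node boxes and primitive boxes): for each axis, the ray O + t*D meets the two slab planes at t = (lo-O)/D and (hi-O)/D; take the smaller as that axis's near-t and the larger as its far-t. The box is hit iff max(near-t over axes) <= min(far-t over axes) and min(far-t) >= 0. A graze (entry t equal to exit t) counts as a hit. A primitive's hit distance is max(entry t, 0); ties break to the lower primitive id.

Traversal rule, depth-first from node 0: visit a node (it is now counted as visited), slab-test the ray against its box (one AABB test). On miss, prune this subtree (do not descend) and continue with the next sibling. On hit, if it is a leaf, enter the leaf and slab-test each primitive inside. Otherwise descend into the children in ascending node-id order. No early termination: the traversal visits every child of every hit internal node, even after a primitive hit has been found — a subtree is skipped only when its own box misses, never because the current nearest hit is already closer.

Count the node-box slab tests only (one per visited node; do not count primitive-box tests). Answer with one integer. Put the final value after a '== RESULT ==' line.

Traverse from the root:
N0 x:[11,74/3] y:[17/3,20] z:[-5,25] -> hit [11,20], descend [1, 8, 10, 12]
  N1 x:[21,74/3] y:[17/3,10] z:[-2,18] -> miss, prune
  N8 x:[11,16] y:[11,55/3] z:[-4,22] -> hit [11,16], descend [4, 5]
    N4 x:[13,16] y:[34/3,55/3] z:[5,22] -> hit [13,16] leaf, test {P2(miss), P8(miss), P14@t=16}
    N5 x:[11,46/3] y:[11,16] z:[-4,5] -> miss, prune
  N10 x:[11,19] y:[17/3,35/3] z:[-5,25] -> hit [11,35/3], descend [6, 7]
    N6 x:[11,55/3] y:[17/3,35/3] z:[-5,8] -> miss, prune
    N7 x:[12,19] y:[19/3,25/3] z:[6,25] -> miss, prune
  N12 x:[49/3,24] y:[35/3,20] z:[-5,12] -> miss, prune

9 AABB tests over nodes [0, 1, 8, 4, 5, 10, 6, 7, 12]; 1 leaf entered; closest P14.

== RESULT ==
9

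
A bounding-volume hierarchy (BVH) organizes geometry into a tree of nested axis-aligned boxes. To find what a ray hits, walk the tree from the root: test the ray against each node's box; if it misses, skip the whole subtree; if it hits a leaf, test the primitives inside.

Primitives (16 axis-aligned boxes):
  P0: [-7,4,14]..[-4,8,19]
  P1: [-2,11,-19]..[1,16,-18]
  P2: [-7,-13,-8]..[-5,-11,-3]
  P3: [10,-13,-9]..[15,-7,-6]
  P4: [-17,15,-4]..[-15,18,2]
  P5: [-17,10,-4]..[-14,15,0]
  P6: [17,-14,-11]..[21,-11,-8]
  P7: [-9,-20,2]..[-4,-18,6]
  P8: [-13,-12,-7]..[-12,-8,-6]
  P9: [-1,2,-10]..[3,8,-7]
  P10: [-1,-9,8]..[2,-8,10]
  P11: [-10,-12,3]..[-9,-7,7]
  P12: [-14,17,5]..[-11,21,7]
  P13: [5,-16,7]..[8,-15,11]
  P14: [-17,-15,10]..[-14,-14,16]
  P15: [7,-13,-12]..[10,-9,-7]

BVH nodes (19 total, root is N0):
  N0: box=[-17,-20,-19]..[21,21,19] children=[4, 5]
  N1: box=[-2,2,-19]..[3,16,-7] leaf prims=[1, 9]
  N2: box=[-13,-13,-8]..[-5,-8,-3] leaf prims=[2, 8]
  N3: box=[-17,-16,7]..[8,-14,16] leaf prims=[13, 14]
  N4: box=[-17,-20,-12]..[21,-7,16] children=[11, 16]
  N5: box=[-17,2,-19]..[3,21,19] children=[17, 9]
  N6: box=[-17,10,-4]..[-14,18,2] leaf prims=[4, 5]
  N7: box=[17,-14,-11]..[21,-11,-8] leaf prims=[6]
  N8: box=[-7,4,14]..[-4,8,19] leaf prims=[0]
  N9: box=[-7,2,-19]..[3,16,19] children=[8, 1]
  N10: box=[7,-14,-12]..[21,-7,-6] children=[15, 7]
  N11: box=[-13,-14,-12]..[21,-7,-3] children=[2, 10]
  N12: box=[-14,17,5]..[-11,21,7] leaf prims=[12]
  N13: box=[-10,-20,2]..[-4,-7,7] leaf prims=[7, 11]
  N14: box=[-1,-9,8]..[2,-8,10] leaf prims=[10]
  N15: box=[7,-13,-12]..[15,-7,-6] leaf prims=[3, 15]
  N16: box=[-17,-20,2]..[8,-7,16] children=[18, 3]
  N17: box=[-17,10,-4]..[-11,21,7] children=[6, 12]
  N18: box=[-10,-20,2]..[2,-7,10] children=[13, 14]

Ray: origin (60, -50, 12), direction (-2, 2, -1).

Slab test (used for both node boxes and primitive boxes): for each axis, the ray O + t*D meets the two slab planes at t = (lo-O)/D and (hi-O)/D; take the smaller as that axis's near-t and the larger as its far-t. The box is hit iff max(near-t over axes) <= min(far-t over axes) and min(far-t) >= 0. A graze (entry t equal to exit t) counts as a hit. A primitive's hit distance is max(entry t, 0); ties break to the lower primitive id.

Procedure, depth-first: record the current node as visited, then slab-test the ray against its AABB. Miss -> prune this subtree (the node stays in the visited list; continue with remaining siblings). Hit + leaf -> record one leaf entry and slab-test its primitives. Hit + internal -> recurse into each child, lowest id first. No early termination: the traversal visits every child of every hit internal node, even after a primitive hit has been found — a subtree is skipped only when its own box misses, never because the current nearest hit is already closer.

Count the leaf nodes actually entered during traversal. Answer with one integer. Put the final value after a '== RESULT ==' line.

Walk:
N0 x:[39/2,77/2] y:[15,71/2] z:[-7,31] -> hit [39/2,31], descend [4, 5]
  N4 x:[39/2,77/2] y:[15,43/2] z:[-4,24] -> hit [39/2,43/2], descend [11, 16]
    N11 x:[39/2,73/2] y:[18,43/2] z:[15,24] -> hit [39/2,43/2], descend [2, 10]
      N2 x:[65/2,73/2] y:[37/2,21] z:[15,20] -> miss, prune
      N10 x:[39/2,53/2] y:[18,43/2] z:[18,24] -> hit [39/2,43/2], descend [7, 15]
        N7 x:[39/2,43/2] y:[18,39/2] z:[20,23] -> miss, prune
        N15 x:[45/2,53/2] y:[37/2,43/2] z:[18,24] -> miss, prune
    N16 x:[26,77/2] y:[15,43/2] z:[-4,10] -> miss, prune
  N5 x:[57/2,77/2] y:[26,71/2] z:[-7,31] -> hit [57/2,31], descend [9, 17]
    N9 x:[57/2,67/2] y:[26,33] z:[-7,31] -> hit [57/2,31], descend [1, 8]
      N1 x:[57/2,31] y:[26,33] z:[19,31] -> hit [57/2,31] leaf, test {P1@t=61/2, P9(miss)}
      N8 x:[32,67/2] y:[27,29] z:[-7,-2] -> miss, prune
    N17 x:[71/2,77/2] y:[30,71/2] z:[5,16] -> miss, prune

Summary -> nodes [0, 4, 11, 2, 10, 7, 15, 16, 5, 9, 1, 8, 17]; box-tests=13; leaf-entries=1; first=P1

== RESULT ==
1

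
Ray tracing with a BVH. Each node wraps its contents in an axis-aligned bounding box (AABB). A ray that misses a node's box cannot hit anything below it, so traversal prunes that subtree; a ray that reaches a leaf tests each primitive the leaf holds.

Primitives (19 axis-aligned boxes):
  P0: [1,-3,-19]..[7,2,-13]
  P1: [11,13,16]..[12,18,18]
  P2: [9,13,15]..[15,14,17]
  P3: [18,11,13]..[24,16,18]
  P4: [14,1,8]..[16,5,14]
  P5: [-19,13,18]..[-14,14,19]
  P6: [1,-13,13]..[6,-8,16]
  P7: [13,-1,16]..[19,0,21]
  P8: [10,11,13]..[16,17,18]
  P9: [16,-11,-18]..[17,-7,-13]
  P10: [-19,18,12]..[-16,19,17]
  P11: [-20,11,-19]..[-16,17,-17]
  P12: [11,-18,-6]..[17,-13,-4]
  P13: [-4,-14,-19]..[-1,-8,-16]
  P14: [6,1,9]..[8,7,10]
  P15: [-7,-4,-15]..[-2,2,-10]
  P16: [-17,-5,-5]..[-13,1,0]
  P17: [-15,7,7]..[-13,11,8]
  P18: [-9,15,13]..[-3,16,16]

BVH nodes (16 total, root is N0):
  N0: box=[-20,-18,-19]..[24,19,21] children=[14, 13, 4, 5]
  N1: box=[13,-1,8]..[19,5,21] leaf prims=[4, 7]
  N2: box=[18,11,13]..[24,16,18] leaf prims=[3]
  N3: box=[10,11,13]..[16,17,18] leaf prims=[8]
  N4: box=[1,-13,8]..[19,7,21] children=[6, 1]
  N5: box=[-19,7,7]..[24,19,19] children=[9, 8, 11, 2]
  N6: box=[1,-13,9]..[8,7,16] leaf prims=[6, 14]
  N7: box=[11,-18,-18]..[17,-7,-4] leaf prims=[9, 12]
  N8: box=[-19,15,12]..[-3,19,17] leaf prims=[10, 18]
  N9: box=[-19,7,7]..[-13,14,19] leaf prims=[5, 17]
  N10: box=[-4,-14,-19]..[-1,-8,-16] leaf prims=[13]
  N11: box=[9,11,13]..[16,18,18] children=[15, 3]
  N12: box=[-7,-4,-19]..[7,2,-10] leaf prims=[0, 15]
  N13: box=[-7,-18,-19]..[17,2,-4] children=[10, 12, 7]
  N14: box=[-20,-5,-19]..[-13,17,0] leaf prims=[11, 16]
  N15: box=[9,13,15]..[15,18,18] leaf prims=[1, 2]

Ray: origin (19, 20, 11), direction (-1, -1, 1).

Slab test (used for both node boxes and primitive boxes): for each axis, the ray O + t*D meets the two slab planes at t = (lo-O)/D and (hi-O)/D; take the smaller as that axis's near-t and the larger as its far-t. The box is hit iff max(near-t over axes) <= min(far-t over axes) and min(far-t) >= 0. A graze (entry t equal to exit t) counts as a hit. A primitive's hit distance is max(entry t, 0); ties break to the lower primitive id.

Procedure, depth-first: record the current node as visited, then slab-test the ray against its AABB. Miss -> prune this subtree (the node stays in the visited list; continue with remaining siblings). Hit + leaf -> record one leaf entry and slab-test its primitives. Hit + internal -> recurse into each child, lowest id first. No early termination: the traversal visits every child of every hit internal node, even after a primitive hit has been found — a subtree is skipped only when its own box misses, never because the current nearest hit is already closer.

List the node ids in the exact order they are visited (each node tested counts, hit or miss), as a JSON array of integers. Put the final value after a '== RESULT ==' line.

Walk:
N0 x:[-5,39] y:[1,38] z:[-30,10] -> hit [1,10], descend [4, 5, 13, 14]
  N4 x:[0,18] y:[13,33] z:[-3,10] -> miss, prune
  N5 x:[-5,38] y:[1,13] z:[-4,8] -> hit [1,8], descend [2, 8, 9, 11]
    N2 x:[-5,1] y:[4,9] z:[2,7] -> miss, prune
    N8 x:[22,38] y:[1,5] z:[1,6] -> miss, prune
    N9 x:[32,38] y:[6,13] z:[-4,8] -> miss, prune
    N11 x:[3,10] y:[2,9] z:[2,7] -> hit [3,7], descend [3, 15]
      N3 x:[3,9] y:[3,9] z:[2,7] -> hit [3,7] leaf, test {P8@t=3}
      N15 x:[4,10] y:[2,7] z:[4,7] -> hit [4,7] leaf, test {P1@t=7, P2@t=6}
  N13 x:[2,26] y:[18,38] z:[-30,-15] -> miss, prune
  N14 x:[32,39] y:[3,25] z:[-30,-11] -> miss, prune

order=[0, 4, 5, 2, 8, 9, 11, 3, 15, 13, 14]  |boxes|=11  |leaves|=2  hit=P8

== RESULT ==
[0, 4, 5, 2, 8, 9, 11, 3, 15, 13, 14]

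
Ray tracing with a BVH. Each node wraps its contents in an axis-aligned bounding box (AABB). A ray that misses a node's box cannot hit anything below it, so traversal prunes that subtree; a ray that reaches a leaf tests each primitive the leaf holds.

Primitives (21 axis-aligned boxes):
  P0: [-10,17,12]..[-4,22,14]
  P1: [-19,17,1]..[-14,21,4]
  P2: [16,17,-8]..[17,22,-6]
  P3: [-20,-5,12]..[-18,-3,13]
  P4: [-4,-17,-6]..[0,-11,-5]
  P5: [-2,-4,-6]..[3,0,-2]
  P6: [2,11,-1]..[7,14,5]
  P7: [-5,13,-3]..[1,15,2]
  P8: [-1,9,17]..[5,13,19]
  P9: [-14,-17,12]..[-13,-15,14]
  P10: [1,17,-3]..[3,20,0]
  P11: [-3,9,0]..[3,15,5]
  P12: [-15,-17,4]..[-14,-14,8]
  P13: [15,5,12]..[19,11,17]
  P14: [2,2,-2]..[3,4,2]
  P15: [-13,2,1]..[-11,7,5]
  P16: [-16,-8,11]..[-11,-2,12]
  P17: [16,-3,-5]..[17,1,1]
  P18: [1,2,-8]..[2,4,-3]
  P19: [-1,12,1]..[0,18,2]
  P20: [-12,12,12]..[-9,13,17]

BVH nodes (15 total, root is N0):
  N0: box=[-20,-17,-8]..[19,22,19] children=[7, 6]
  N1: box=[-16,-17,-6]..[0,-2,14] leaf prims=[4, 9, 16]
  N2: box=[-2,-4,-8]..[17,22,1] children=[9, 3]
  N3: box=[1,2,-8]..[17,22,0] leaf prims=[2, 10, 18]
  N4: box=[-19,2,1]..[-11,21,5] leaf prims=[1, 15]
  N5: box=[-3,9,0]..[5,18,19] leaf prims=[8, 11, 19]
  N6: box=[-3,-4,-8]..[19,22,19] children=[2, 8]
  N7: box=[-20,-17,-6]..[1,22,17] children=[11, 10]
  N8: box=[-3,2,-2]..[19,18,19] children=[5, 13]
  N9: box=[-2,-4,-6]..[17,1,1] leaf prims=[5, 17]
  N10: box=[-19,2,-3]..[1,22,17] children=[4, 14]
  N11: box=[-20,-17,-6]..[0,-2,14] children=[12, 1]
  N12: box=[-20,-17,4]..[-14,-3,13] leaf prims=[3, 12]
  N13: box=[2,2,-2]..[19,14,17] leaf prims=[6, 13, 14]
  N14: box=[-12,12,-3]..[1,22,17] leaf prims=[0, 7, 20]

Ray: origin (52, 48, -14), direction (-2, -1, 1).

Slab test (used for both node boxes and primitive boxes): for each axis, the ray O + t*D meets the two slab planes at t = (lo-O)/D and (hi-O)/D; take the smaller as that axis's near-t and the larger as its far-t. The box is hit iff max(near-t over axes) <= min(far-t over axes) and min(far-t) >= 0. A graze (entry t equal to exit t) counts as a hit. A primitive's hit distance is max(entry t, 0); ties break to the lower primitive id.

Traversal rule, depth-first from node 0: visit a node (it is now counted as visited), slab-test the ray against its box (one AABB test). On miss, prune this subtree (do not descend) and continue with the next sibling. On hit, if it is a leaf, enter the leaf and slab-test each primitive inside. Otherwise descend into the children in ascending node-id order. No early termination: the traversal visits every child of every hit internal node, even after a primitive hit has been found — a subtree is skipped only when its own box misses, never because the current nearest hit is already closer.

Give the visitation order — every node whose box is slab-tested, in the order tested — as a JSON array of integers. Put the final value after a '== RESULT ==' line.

Trace the traversal:
N0 x:[33/2,36] y:[26,65] z:[6,33] -> hit [26,33], descend [6, 7]
  N6 x:[33/2,55/2] y:[26,52] z:[6,33] -> hit [26,55/2], descend [2, 8]
    N2 x:[35/2,27] y:[26,52] z:[6,15] -> miss, prune
    N8 x:[33/2,55/2] y:[30,46] z:[12,33] -> miss, prune
  N7 x:[51/2,36] y:[26,65] z:[8,31] -> hit [26,31], descend [10, 11]
    N10 x:[51/2,71/2] y:[26,46] z:[11,31] -> hit [26,31], descend [4, 14]
      N4 x:[63/2,71/2] y:[27,46] z:[15,19] -> miss, prune
      N14 x:[51/2,32] y:[26,36] z:[11,31] -> hit [26,31] leaf, test {P0@t=28, P7(miss), P20(miss)}
    N11 x:[26,36] y:[50,65] z:[8,28] -> miss, prune

Visited [0, 6, 2, 8, 7, 10, 4, 14, 11]. Tests: 9 box, 1 leaf. Nearest: P0.

== RESULT ==
[0, 6, 2, 8, 7, 10, 4, 14, 11]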